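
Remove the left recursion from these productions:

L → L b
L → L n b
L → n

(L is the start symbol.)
L → n L'
L' → b L'
L' → n b L'
L' → ε

L is directly left-recursive. The standard transformation for
  A → A α₁ | ... | A α_m | β₁ | ... | β_n
is
  A  → β₁ A' | ... | β_n A'
  A' → α₁ A' | ... | α_m A' | ε

L → n becomes L → n L'
L → L b becomes L' → b L'
L → L n b becomes L' → n b L'
Add L' → ε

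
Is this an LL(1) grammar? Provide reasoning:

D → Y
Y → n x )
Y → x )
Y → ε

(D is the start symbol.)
Yes, the grammar is LL(1).

A grammar is LL(1) if for each non-terminal N with multiple productions, the predict sets of those productions are pairwise disjoint, where PREDICT(N → α) = (FIRST(α) \ {ε}) ∪ (FOLLOW(N) if α ⇒* ε).

Relevant sets:
  FOLLOW(Y) = { $ }

For Y:
  PREDICT(Y → n x ')') = { 'n' }
  PREDICT(Y → x ')') = { 'x' }
  PREDICT(Y → ε) = { $ }
D has a single production, so nothing to check there.

All predict sets are disjoint. The grammar IS LL(1).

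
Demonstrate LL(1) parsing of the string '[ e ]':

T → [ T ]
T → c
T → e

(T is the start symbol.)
LL(1) parsing maintains a stack (initially the start symbol over $) and the input. At each step: if the stack top is a terminal, match it against the current input token; if it is a non-terminal N, replace it with the RHS of M[N, lookahead] (the unique production whose predict set contains the lookahead).

Stack is shown with the top on the left.

Stack    Input    Action
------------------------
T $      [ e ] $  output T → [ T ]
[ T ] $  [ e ] $  match '['
T ] $    e ] $    output T → e
e ] $    e ] $    match 'e'
] $      ] $      match ']'
$        $        accept

The string is accepted.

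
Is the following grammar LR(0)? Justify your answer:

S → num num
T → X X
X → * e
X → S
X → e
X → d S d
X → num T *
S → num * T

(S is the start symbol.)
No. Shift-reduce conflict between [S → num num .] and [S → . num * T]

A grammar is LR(0) if no state in the canonical LR(0) collection has:
  - both a shift item (dot before a terminal) and a complete item (shift-reduce conflict), or
  - two or more complete items (reduce-reduce conflict; the accept item [S' → S .] counts as a complete item here).

Augment with S' → S and build the canonical LR(0) collection (I0 = CLOSURE({[S' → . S]}), then GOTO on every symbol after a dot until no new states appear). It has 21 states:
  I0: { [S → . num * T], [S → . num num], [S' → . S] }  — shift
  I1: { [S' → S .] }  — accept
  I2: { [S → num . * T], [S → num . num] }  — shift
  I3: { [S → . num * T], [S → . num num], [S → num * . T], [T → . X X], [X → . * e], [X → . S], [X → . d S d], [X → . e], [X → . num T *] }  — shift
  I4: { [S → num num .] }  — reduce
  I5: { [X → * . e] }  — shift
  I6: { [X → S .] }  — reduce
  I7: { [S → num * T .] }  — reduce
  I8: { [S → . num * T], [S → . num num], [T → X . X], [X → . * e], [X → . S], [X → . d S d], [X → . e], [X → . num T *] }  — shift
  I9: { [S → . num * T], [S → . num num], [X → d . S d] }  — shift
  I10: { [X → e .] }  — reduce
  I11: { [S → . num * T], [S → . num num], [S → num . * T], [S → num . num], [T → . X X], [X → . * e], [X → . S], [X → . d S d], [X → . e], [X → . num T *], [X → num . T *] }  — shift
  I12: { [S → . num * T], [S → . num num], [S → num * . T], [T → . X X], [X → * . e], [X → . * e], [X → . S], [X → . d S d], [X → . e], [X → . num T *] }  — shift
  I13: { [X → num T . *] }  — shift
  I14: { [S → . num * T], [S → . num num], [S → num . * T], [S → num . num], [S → num num .], [T → . X X], [X → . * e], [X → . S], [X → . d S d], [X → . e], [X → . num T *], [X → num . T *] }  — shift, reduce
  I15: { [X → num T * .] }  — reduce
  I16: { [X → * e .], [X → e .] }  — 2 reduces
  I17: { [X → d S . d] }  — shift
  I18: { [X → d S d .] }  — reduce
  I19: { [T → X X .] }  — reduce
  I20: { [X → * e .] }  — reduce

Conflict in state I14:
  Shift-reduce conflict between [S → num num .] and [S → . num * T]
So the grammar is NOT LR(0).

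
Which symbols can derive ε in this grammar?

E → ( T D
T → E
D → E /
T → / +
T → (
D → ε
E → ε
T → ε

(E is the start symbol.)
{ 'D', 'E', 'T' }

A non-terminal is nullable if it can derive ε (the empty string): either it has an ε-production, or it has a production whose right-hand side consists entirely of nullable non-terminals.

ε-productions: D → ε, E → ε, T → ε
So D, E, T are immediately nullable.
Every non-terminal is now nullable.
Nullable = { 'D', 'E', 'T' }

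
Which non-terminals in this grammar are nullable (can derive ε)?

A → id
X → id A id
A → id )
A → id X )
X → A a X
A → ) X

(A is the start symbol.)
None

A non-terminal is nullable if it can derive ε (the empty string): either it has an ε-production, or it has a production whose right-hand side consists entirely of nullable non-terminals.

There are no ε-productions, so no non-terminal can derive ε.
No non-terminals are nullable.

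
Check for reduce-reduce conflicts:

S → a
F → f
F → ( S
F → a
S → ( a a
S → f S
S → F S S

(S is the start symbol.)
Yes — I4: [F → a .] vs [S → a .]; I10: [F → a .] vs [S → a .]

Augment with S' → S and build the canonical LR(0) collection (I0 = CLOSURE({[S' → . S]}), then GOTO on every symbol after a dot until no new states appear). It has 12 states:
  I0: { [F → . ( S], [F → . a], [F → . f], [S → . ( a a], [S → . F S S], [S → . a], [S → . f S], [S' → . S] }  — shift
  I1: { [F → ( . S], [F → . ( S], [F → . a], [F → . f], [S → ( . a a], [S → . ( a a], [S → . F S S], [S → . a], [S → . f S] }  — shift
  I2: { [F → . ( S], [F → . a], [F → . f], [S → . ( a a], [S → . F S S], [S → . a], [S → . f S], [S → F . S S] }  — shift
  I3: { [S' → S .] }  — accept
  I4: { [F → a .], [S → a .] }  — 2 reduces
  I5: { [F → . ( S], [F → . a], [F → . f], [F → f .], [S → . ( a a], [S → . F S S], [S → . a], [S → . f S], [S → f . S] }  — shift, reduce
  I6: { [S → f S .] }  — reduce
  I7: { [F → . ( S], [F → . a], [F → . f], [S → . ( a a], [S → . F S S], [S → . a], [S → . f S], [S → F S . S] }  — shift
  I8: { [S → F S S .] }  — reduce
  I9: { [F → ( S .] }  — reduce
  I10: { [F → a .], [S → ( a . a], [S → a .] }  — shift, 2 reduces
  I11: { [S → ( a a .] }  — reduce

I4 contains complete items [F → a .], [S → a .] — reduce-reduce conflict.
I10 contains complete items [F → a .], [S → a .] — reduce-reduce conflict.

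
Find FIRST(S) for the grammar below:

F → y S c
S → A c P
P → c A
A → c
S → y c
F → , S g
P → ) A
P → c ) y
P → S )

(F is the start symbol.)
To compute FIRST(S), examine every production with S on the left-hand side, reading each right-hand side left to right until a non-nullable symbol is reached.

FIRST sets of the other non-terminals involved (by the same procedure, iterated to a fixed point):
  FIRST(A) = { 'c' }

From S → A c P:
  - A is a non-terminal: add FIRST(A) \ {ε} = { 'c' }
    A is not nullable, so stop
From S → y c:
  - y is a terminal: add 'y' and stop

Collecting: FIRST(S) = { 'c', 'y' }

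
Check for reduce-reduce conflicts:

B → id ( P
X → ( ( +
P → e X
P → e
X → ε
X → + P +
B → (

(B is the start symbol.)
Yes — I6: [P → e .] vs [X → .]

A reduce-reduce conflict occurs when an LR(0) state has two complete items [A → α .] and [B → β .] — both call for a reduction, and with no lookahead the parser cannot choose between them.

Augment with B' → B and build the canonical LR(0) collection (I0 = CLOSURE({[B' → . B]}), then GOTO on every symbol after a dot until no new states appear). It has 14 states:
  I0: { [B → . (], [B → . id ( P], [B' → . B] }  — shift
  I1: { [B → ( .] }  — reduce
  I2: { [B' → B .] }  — accept
  I3: { [B → id . ( P] }  — shift
  I4: { [B → id ( . P], [P → . e X], [P → . e] }  — shift
  I5: { [B → id ( P .] }  — reduce
  I6: { [P → e . X], [P → e .], [X → . ( ( +], [X → . + P +], [X → .] }  — shift, 2 reduces
  I7: { [X → ( . ( +] }  — shift
  I8: { [P → . e X], [P → . e], [X → + . P +] }  — shift
  I9: { [P → e X .] }  — reduce
  I10: { [X → + P . +] }  — shift
  I11: { [X → + P + .] }  — reduce
  I12: { [X → ( ( . +] }  — shift
  I13: { [X → ( ( + .] }  — reduce

I6 contains complete items [P → e .], [X → .] — reduce-reduce conflict.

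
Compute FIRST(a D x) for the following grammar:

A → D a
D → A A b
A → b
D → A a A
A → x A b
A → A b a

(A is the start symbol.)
To compute FIRST(a D x), process the symbols left to right:
Symbol a is a terminal. Add 'a' and stop.
FIRST(a D x) = { 'a' }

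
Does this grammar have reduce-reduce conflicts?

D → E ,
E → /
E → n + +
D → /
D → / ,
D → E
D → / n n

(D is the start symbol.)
Augment with D' → D and build the canonical LR(0) collection (I0 = CLOSURE({[D' → . D]}), then GOTO on every symbol after a dot until no new states appear). It has 11 states:
  I0: { [D → . / ,], [D → . / n n], [D → . /], [D → . E ,], [D → . E], [D' → . D], [E → . /], [E → . n + +] }  — shift
  I1: { [D → / . ,], [D → / . n n], [D → / .], [E → / .] }  — shift, 2 reduces
  I2: { [D' → D .] }  — accept
  I3: { [D → E . ,], [D → E .] }  — shift, reduce
  I4: { [E → n . + +] }  — shift
  I5: { [E → n + . +] }  — shift
  I6: { [E → n + + .] }  — reduce
  I7: { [D → E , .] }  — reduce
  I8: { [D → / , .] }  — reduce
  I9: { [D → / n . n] }  — shift
  I10: { [D → / n n .] }  — reduce

I1 contains complete items [D → / .], [E → / .] — reduce-reduce conflict.

Answer: Yes — I1: [D → / .] vs [E → / .]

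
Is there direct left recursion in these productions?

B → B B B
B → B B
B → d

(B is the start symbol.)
Direct left recursion occurs when N → N α for some non-terminal N (the right-hand side begins with the left-hand side itself).

B → B B B: LEFT RECURSIVE (starts with B)
B → B B: LEFT RECURSIVE (starts with B)
B → d: starts with d

The grammar has direct left recursion on: B.

Answer: Yes, B is left-recursive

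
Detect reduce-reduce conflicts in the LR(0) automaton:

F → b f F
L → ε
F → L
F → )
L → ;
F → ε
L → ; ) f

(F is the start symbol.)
A reduce-reduce conflict occurs when an LR(0) state has two complete items [A → α .] and [B → β .] — both call for a reduction, and with no lookahead the parser cannot choose between them.

Augment with F' → F and build the canonical LR(0) collection (I0 = CLOSURE({[F' → . F]}), then GOTO on every symbol after a dot until no new states appear). It has 10 states:
  I0: { [F → . )], [F → . L], [F → . b f F], [F → .], [F' → . F], [L → . ; ) f], [L → . ;], [L → .] }  — shift, 2 reduces
  I1: { [F → ) .] }  — reduce
  I2: { [L → ; . ) f], [L → ; .] }  — shift, reduce
  I3: { [F' → F .] }  — accept
  I4: { [F → L .] }  — reduce
  I5: { [F → b . f F] }  — shift
  I6: { [F → . )], [F → . L], [F → . b f F], [F → .], [F → b f . F], [L → . ; ) f], [L → . ;], [L → .] }  — shift, 2 reduces
  I7: { [F → b f F .] }  — reduce
  I8: { [L → ; ) . f] }  — shift
  I9: { [L → ; ) f .] }  — reduce

I0 contains complete items [F → .], [L → .] — reduce-reduce conflict.
I6 contains complete items [F → .], [L → .] — reduce-reduce conflict.

Answer: Yes — I0: [F → .] vs [L → .]; I6: [F → .] vs [L → .]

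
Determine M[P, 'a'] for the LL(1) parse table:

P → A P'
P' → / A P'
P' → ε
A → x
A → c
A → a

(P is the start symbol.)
P → A P'

To find M[P, 'a'], we find productions for P where 'a' is in the predict set (PREDICT(N → α) = (FIRST(α) \ {ε}) ∪ (FOLLOW(N) if α ⇒* ε)).

Relevant sets:
  FIRST(A) = { 'a', 'c', 'x' }

P → A P': PREDICT = { 'a', 'c', 'x' }
  'a' is in predict set, so this production goes in M[P, 'a']

M[P, 'a'] = P → A P'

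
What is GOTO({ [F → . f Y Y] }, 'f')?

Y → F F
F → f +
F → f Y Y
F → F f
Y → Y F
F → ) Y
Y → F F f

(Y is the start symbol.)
GOTO(I, 'f') = CLOSURE({ [A → αX.β] : [A → α.Xβ] ∈ I, X = 'f' })

Items with dot before 'f', with the dot advanced:
  [F → . f Y Y] → [F → f . Y Y]
Closure of the advanced items:
  [F → f . Y Y] has the dot before Y: add [Y → . F F], [Y → . Y F], [Y → . F F f]
  [Y → . F F] has the dot before F: add [F → . f +], [F → . f Y Y], [F → . F f], [F → . ) Y]

GOTO = { [F → . ) Y], [F → . F f], [F → . f +], [F → . f Y Y], [F → f . Y Y], [Y → . F F f], [Y → . F F], [Y → . Y F] }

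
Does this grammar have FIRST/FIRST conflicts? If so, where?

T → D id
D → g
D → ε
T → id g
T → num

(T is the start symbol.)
Yes. T → D id / T → id g on { 'id' }

A FIRST/FIRST conflict occurs when two productions N → α and N → β for the same non-terminal have FIRST(α) ∩ FIRST(β) ≠ ∅ (with ε ∈ FIRST of a nullable right-hand side, so two nullable alternatives also conflict).

FIRST sets of the non-terminals at (or reachable through a nullable prefix from) the front of some alternative:
  FIRST(D) = { 'g', ε }

Productions for T:
  T → D id: FIRST = { 'g', 'id' }
  T → id g: FIRST = { 'id' }
  T → num: FIRST = { 'num' }
Productions for D:
  D → g: FIRST = { 'g' }
  D → ε: FIRST = { ε }

Conflict for T: T → D id and T → id g
  Overlap: { 'id' }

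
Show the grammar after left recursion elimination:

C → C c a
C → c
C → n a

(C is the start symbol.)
C is directly left-recursive. The standard transformation for
  A → A α₁ | ... | A α_m | β₁ | ... | β_n
is
  A  → β₁ A' | ... | β_n A'
  A' → α₁ A' | ... | α_m A' | ε

C → c becomes C → c C'
C → n a becomes C → n a C'
C → C c a becomes C' → c a C'
Add C' → ε

Resulting grammar:
C → c C'
C → n a C'
C' → c a C'
C' → ε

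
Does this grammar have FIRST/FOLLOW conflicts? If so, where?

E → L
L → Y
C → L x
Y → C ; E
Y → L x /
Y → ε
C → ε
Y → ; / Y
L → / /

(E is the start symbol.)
A FIRST/FOLLOW conflict occurs when a non-terminal N has a nullable alternative N → β (β ⇒* ε) and another alternative N → α with FIRST(α) ∩ FOLLOW(N) ≠ ∅: on such a lookahead the parser cannot decide between expanding α and letting N vanish via β.

Nullable non-terminals: C, E, L, Y.
FIRST sets used below: FIRST(L) = { '/', ';', 'x', ε }, FIRST(Y) = { '/', ';', 'x', ε }, FIRST(C) = { '/', ';', 'x', ε }

C: nullable alternative(s) C → ε; FOLLOW(C) = { ';' }
  C → L x: FIRST \ {ε} = { '/', ';', 'x' } — overlaps FOLLOW(C) on { ';' }: CONFLICT
  C → ε: FIRST \ {ε} = { } — this is the only nullable alternative, skip
E has a nullable alternative but only one production, so nothing to check.

L: nullable alternative(s) L → Y; FOLLOW(L) = { $, 'x' }
  L → Y: FIRST \ {ε} = { '/', ';', 'x' } — this is the only nullable alternative, skip
  L → / /: FIRST \ {ε} = { '/' } — disjoint from FOLLOW(L)

Y: nullable alternative(s) Y → ε; FOLLOW(Y) = { $, 'x' }
  Y → C ; E: FIRST \ {ε} = { '/', ';', 'x' } — overlaps FOLLOW(Y) on { 'x' }: CONFLICT
  Y → L x /: FIRST \ {ε} = { '/', ';', 'x' } — overlaps FOLLOW(Y) on { 'x' }: CONFLICT
  Y → ε: FIRST \ {ε} = { } — this is the only nullable alternative, skip
  Y → ; / Y: FIRST \ {ε} = { ';' } — disjoint from FOLLOW(Y)

So the grammar has 3 FIRST/FOLLOW conflicts (marked CONFLICT above).

Answer: Yes. C → L x with FOLLOW(C) on { ';' }; Y → C ';' E with FOLLOW(Y) on { 'x' }; Y → L x '/' with FOLLOW(Y) on { 'x' }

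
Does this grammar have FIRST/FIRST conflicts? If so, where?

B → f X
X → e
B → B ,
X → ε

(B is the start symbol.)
Yes. B → f X / B → B ',' on { 'f' }

A FIRST/FIRST conflict occurs when two productions N → α and N → β for the same non-terminal have FIRST(α) ∩ FIRST(β) ≠ ∅ (with ε ∈ FIRST of a nullable right-hand side, so two nullable alternatives also conflict).

FIRST sets of the non-terminals at (or reachable through a nullable prefix from) the front of some alternative:
  FIRST(B) = { 'f' }

Productions for B:
  B → f X: FIRST = { 'f' }
  B → B ,: FIRST = { 'f' }
Productions for X:
  X → e: FIRST = { 'e' }
  X → ε: FIRST = { ε }

Conflict for B: B → f X and B → B ,
  Overlap: { 'f' }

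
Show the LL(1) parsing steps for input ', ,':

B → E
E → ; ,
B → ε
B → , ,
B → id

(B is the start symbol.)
LL(1) parsing maintains a stack (initially the start symbol over $) and the input. At each step: if the stack top is a terminal, match it against the current input token; if it is a non-terminal N, replace it with the RHS of M[N, lookahead] (the unique production whose predict set contains the lookahead).

Stack is shown with the top on the left.

Stack  Input  Action
--------------------
B $    , , $  output B → , ,
, , $  , , $  match ','
, $    , $    match ','
$      $      accept

The string is accepted.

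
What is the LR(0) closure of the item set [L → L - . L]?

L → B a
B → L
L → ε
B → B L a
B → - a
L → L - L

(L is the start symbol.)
{ [B → . - a], [B → . B L a], [B → . L], [L → . B a], [L → . L - L], [L → .], [L → L - . L] }

Start with: [L → L - . L]
  [L → L - . L] has the dot before L: add [L → . B a], [L → .], [L → . L - L]
  [L → . B a] has the dot before B: add [B → . L], [B → . B L a], [B → . - a]
No further items can be added.

CLOSURE = { [B → . - a], [B → . B L a], [B → . L], [L → . B a], [L → . L - L], [L → .], [L → L - . L] }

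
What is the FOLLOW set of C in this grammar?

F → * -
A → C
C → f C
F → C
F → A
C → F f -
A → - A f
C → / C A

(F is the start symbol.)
{ $, '*', '-', '/', 'f' }

To compute FOLLOW(C), find every occurrence of C on a right-hand side N → α C β: add FIRST(β) \ {ε}, and if β is empty or nullable also add FOLLOW(N). Iterate to a fixed point.

In A → C: C is at the end, add FOLLOW(A)
In C → f C: C is at the end; this adds FOLLOW(C) to itself — nothing new
In F → C: C is at the end, add FOLLOW(F)
In C → / C A: C is followed by A, add FIRST(A) \ {ε} = { '*', '-', '/', 'f' }

The FOLLOW sets referred to above (computed the same way, to a fixed point):
  FOLLOW(A) = { $, '*', '-', '/', 'f' }
  FOLLOW(F) = { $, 'f' }

Taking the union: FOLLOW(C) = { $, '*', '-', '/', 'f' }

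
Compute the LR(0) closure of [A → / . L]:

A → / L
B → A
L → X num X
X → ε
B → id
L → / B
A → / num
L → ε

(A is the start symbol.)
To compute CLOSURE, for each item [A → α.Bβ] where B is a non-terminal, add [B → .γ] for all productions B → γ; repeat for the newly added items until nothing changes.

Start with: [A → / . L]
  [A → / . L] has the dot before L: add [L → . X num X], [L → . / B], [L → .]
  [L → . X num X] has the dot before X: add [X → .]
No further items can be added.

CLOSURE = { [A → / . L], [L → . / B], [L → . X num X], [L → .], [X → .] }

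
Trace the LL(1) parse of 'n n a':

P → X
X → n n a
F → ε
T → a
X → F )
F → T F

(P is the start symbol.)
LL(1) parsing maintains a stack (initially the start symbol over $) and the input. At each step: if the stack top is a terminal, match it against the current input token; if it is a non-terminal N, replace it with the RHS of M[N, lookahead] (the unique production whose predict set contains the lookahead).

Stack is shown with the top on the left.

Stack    Input    Action
------------------------
P $      n n a $  output P → X
X $      n n a $  output X → n n a
n n a $  n n a $  match 'n'
n a $    n a $    match 'n'
a $      a $      match 'a'
$        $        accept

The string is accepted.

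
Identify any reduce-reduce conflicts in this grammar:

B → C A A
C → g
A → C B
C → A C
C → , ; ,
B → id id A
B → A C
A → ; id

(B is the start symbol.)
Yes — I16: [B → A C .] vs [C → A C .]

Augment with B' → B and build the canonical LR(0) collection (I0 = CLOSURE({[B' → . B]}), then GOTO on every symbol after a dot until no new states appear). It has 20 states:
  I0: { [A → . ; id], [A → . C B], [B → . A C], [B → . C A A], [B → . id id A], [B' → . B], [C → . , ; ,], [C → . A C], [C → . g] }  — shift
  I1: { [C → , . ; ,] }  — shift
  I2: { [A → ; . id] }  — shift
  I3: { [A → . ; id], [A → . C B], [B → A . C], [C → . , ; ,], [C → . A C], [C → . g], [C → A . C] }  — shift
  I4: { [B' → B .] }  — accept
  I5: { [A → . ; id], [A → . C B], [A → C . B], [B → . A C], [B → . C A A], [B → . id id A], [B → C . A A], [C → . , ; ,], [C → . A C], [C → . g] }  — shift
  I6: { [C → g .] }  — reduce
  I7: { [B → id . id A] }  — shift
  I8: { [A → . ; id], [A → . C B], [B → id id . A], [C → . , ; ,], [C → . A C], [C → . g] }  — shift
  I9: { [A → . ; id], [A → . C B], [B → id id A .], [C → . , ; ,], [C → . A C], [C → . g], [C → A . C] }  — shift, reduce
  I10: { [A → . ; id], [A → . C B], [A → C . B], [B → . A C], [B → . C A A], [B → . id id A], [C → . , ; ,], [C → . A C], [C → . g] }  — shift
  I11: { [A → C B .] }  — reduce
  I12: { [A → . ; id], [A → . C B], [C → . , ; ,], [C → . A C], [C → . g], [C → A . C] }  — shift
  I13: { [A → . ; id], [A → . C B], [A → C . B], [B → . A C], [B → . C A A], [B → . id id A], [C → . , ; ,], [C → . A C], [C → . g], [C → A C .] }  — shift, reduce
  I14: { [A → . ; id], [A → . C B], [B → A . C], [B → C A . A], [C → . , ; ,], [C → . A C], [C → . g], [C → A . C] }  — shift
  I15: { [A → . ; id], [A → . C B], [B → C A A .], [C → . , ; ,], [C → . A C], [C → . g], [C → A . C] }  — shift, reduce
  I16: { [A → . ; id], [A → . C B], [A → C . B], [B → . A C], [B → . C A A], [B → . id id A], [B → A C .], [C → . , ; ,], [C → . A C], [C → . g], [C → A C .] }  — shift, 2 reduces
  I17: { [A → ; id .] }  — reduce
  I18: { [C → , ; . ,] }  — shift
  I19: { [C → , ; , .] }  — reduce

I16 contains complete items [B → A C .], [C → A C .] — reduce-reduce conflict.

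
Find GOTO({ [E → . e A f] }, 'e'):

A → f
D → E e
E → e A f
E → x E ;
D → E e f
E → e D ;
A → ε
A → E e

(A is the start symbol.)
{ [A → . E e], [A → . f], [A → .], [E → . e A f], [E → . e D ;], [E → . x E ;], [E → e . A f] }

GOTO(I, 'e') = CLOSURE({ [A → αX.β] : [A → α.Xβ] ∈ I, X = 'e' })

Items with dot before 'e', with the dot advanced:
  [E → . e A f] → [E → e . A f]
Closure of the advanced items:
  [E → e . A f] has the dot before A: add [A → . f], [A → .], [A → . E e]
  [A → . E e] has the dot before E: add [E → . e A f], [E → . x E ;], [E → . e D ;]

GOTO = { [A → . E e], [A → . f], [A → .], [E → . e A f], [E → . e D ;], [E → . x E ;], [E → e . A f] }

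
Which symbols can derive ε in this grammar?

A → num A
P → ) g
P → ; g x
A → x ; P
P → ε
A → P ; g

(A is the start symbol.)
{ 'P' }

ε-productions: P → ε
So P is immediately nullable.
No further non-terminal can be added: every production for the remaining non-terminals contains a terminal or a non-nullable non-terminal.
Nullable = { 'P' }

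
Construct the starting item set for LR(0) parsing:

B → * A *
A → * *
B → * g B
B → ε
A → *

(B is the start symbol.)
{ [B → . * A *], [B → . * g B], [B → .], [B' → . B] }

First, augment the grammar with B' → B
I₀ = CLOSURE({ [B' → . B] }):
  [B' → . B] has the dot before B: add [B → . * A *], [B → . * g B], [B → .]
No further items can be added.

I₀ = { [B → . * A *], [B → . * g B], [B → .], [B' → . B] }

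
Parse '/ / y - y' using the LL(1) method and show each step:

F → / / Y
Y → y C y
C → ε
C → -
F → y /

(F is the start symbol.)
LL(1) parsing maintains a stack (initially the start symbol over $) and the input. At each step: if the stack top is a terminal, match it against the current input token; if it is a non-terminal N, replace it with the RHS of M[N, lookahead] (the unique production whose predict set contains the lookahead).

Stack is shown with the top on the left.

Stack    Input        Action
----------------------------
F $      / / y - y $  output F → / / Y
/ / Y $  / / y - y $  match '/'
/ Y $    / y - y $    match '/'
Y $      y - y $      output Y → y C y
y C y $  y - y $      match 'y'
C y $    - y $        output C → -
- y $    - y $        match '-'
y $      y $          match 'y'
$        $            accept

The string is accepted.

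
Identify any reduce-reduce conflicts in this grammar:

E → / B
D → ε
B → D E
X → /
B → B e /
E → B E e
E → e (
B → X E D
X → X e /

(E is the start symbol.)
Augment with E' → E and build the canonical LR(0) collection (I0 = CLOSURE({[E' → . E]}), then GOTO on every symbol after a dot until no new states appear). It has 20 states:
  I0: { [B → . B e /], [B → . D E], [B → . X E D], [D → .], [E → . / B], [E → . B E e], [E → . e (], [E' → . E], [X → . /], [X → . X e /] }  — shift, reduce
  I1: { [B → . B e /], [B → . D E], [B → . X E D], [D → .], [E → / . B], [X → . /], [X → . X e /], [X → / .] }  — shift, 2 reduces
  I2: { [B → . B e /], [B → . D E], [B → . X E D], [B → B . e /], [D → .], [E → . / B], [E → . B E e], [E → . e (], [E → B . E e], [X → . /], [X → . X e /] }  — shift, reduce
  I3: { [B → . B e /], [B → . D E], [B → . X E D], [B → D . E], [D → .], [E → . / B], [E → . B E e], [E → . e (], [X → . /], [X → . X e /] }  — shift, reduce
  I4: { [E' → E .] }  — accept
  I5: { [B → . B e /], [B → . D E], [B → . X E D], [B → X . E D], [D → .], [E → . / B], [E → . B E e], [E → . e (], [X → . /], [X → . X e /], [X → X . e /] }  — shift, reduce
  I6: { [E → e . (] }  — shift
  I7: { [E → e ( .] }  — reduce
  I8: { [B → X E . D], [D → .] }  — reduce
  I9: { [E → e . (], [X → X e . /] }  — shift
  I10: { [X → X e / .] }  — reduce
  I11: { [B → X E D .] }  — reduce
  I12: { [B → D E .] }  — reduce
  I13: { [E → B E . e] }  — shift
  I14: { [B → B e . /], [E → e . (] }  — shift
  I15: { [B → B e / .] }  — reduce
  I16: { [E → B E e .] }  — reduce
  I17: { [X → / .] }  — reduce
  I18: { [B → B . e /], [E → / B .] }  — shift, reduce
  I19: { [B → B e . /] }  — shift

I1 contains complete items [D → .], [X → / .] — reduce-reduce conflict.

Answer: Yes — I1: [D → .] vs [X → / .]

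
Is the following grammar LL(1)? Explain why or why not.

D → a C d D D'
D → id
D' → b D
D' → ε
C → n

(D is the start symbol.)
No. Predict set conflict for D': { 'b' }

Relevant sets:
  FOLLOW(D') = { $, 'b' }

For D:
  PREDICT(D → a C d D D') = { 'a' }
  PREDICT(D → id) = { 'id' }
For D':
  PREDICT(D' → b D) = { 'b' }
  PREDICT(D' → ε) = { $, 'b' }
C has a single production, so nothing to check there.

Conflict found: Predict set conflict for D': { 'b' }
The grammar is NOT LL(1).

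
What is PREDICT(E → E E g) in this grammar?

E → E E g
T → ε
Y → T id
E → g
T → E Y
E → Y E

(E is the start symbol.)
{ 'g', 'id' }

PREDICT(E → E E g) = (FIRST(RHS) \ {ε}) ∪ (FOLLOW(E) if ε ∈ FIRST(RHS), i.e. RHS ⇒* ε)
FIRST(E) = { 'g', 'id' }
FIRST(E E g) = { 'g', 'id' }
ε ∉ FIRST(E E g), so FOLLOW(E) is not added.
PREDICT(E → E E g) = { 'g', 'id' }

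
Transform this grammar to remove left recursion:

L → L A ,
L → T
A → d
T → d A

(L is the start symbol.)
L is directly left-recursive. The standard transformation for
  A → A α₁ | ... | A α_m | β₁ | ... | β_n
is
  A  → β₁ A' | ... | β_n A'
  A' → α₁ A' | ... | α_m A' | ε

L → T becomes L → T L'
L → L A , becomes L' → A , L'
Add L' → ε

Productions for other non-terminals are unchanged:
  A → d
  T → d A

Resulting grammar:
L → T L'
L' → A , L'
L' → ε
A → d
T → d A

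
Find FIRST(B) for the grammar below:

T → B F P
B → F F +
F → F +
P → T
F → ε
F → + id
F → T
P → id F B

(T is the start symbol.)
{ '+' }

To compute FIRST(B), examine every production with B on the left-hand side, reading each right-hand side left to right until a non-nullable symbol is reached.

FIRST sets of the other non-terminals involved (by the same procedure, iterated to a fixed point):
  FIRST(F) = { '+', ε }

From B → F F +:
  - F is a non-terminal: add FIRST(F) \ {ε} = { '+' }
    F is nullable, so continue to the next symbol
  - F is a non-terminal: add FIRST(F) \ {ε} = { '+' }
    F is nullable, so continue to the next symbol
  - '+' is a terminal: add '+' and stop

Collecting: FIRST(B) = { '+' }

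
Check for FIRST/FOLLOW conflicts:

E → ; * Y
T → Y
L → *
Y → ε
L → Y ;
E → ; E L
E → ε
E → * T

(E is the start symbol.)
Nullable non-terminals: E, T, Y.

E: nullable alternative(s) E → ε; FOLLOW(E) = { $, '*', ';' }
  E → ; * Y: FIRST \ {ε} = { ';' } — overlaps FOLLOW(E) on { ';' }: CONFLICT
  E → ; E L: FIRST \ {ε} = { ';' } — overlaps FOLLOW(E) on { ';' }: CONFLICT
  E → ε: FIRST \ {ε} = { } — this is the only nullable alternative, skip
  E → * T: FIRST \ {ε} = { '*' } — overlaps FOLLOW(E) on { '*' }: CONFLICT
T has a nullable alternative but only one production, so nothing to check.
Y has a nullable alternative but only one production, so nothing to check.

L has no nullable alternative, so no FIRST/FOLLOW check is needed there.

So the grammar has 3 FIRST/FOLLOW conflicts (marked CONFLICT above).

Answer: Yes. E → ';' '*' Y with FOLLOW(E) on { ';' }; E → ';' E L with FOLLOW(E) on { ';' }; E → '*' T with FOLLOW(E) on { '*' }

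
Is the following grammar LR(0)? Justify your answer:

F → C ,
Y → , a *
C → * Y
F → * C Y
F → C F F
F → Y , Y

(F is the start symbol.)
A grammar is LR(0) if no state in the canonical LR(0) collection has:
  - both a shift item (dot before a terminal) and a complete item (shift-reduce conflict), or
  - two or more complete items (reduce-reduce conflict; the accept item [F' → F .] counts as a complete item here).

Augment with F' → F and build the canonical LR(0) collection (I0 = CLOSURE({[F' → . F]}), then GOTO on every symbol after a dot until no new states appear). It has 17 states:
  I0: { [C → . * Y], [F → . * C Y], [F → . C ,], [F → . C F F], [F → . Y , Y], [F' → . F], [Y → . , a *] }  — shift
  I1: { [C → * . Y], [C → . * Y], [F → * . C Y], [Y → . , a *] }  — shift
  I2: { [Y → , . a *] }  — shift
  I3: { [C → . * Y], [F → . * C Y], [F → . C ,], [F → . C F F], [F → . Y , Y], [F → C . ,], [F → C . F F], [Y → . , a *] }  — shift
  I4: { [F' → F .] }  — accept
  I5: { [F → Y . , Y] }  — shift
  I6: { [F → Y , . Y], [Y → . , a *] }  — shift
  I7: { [F → Y , Y .] }  — reduce
  I8: { [F → C , .], [Y → , . a *] }  — shift, reduce
  I9: { [C → . * Y], [F → . * C Y], [F → . C ,], [F → . C F F], [F → . Y , Y], [F → C F . F], [Y → . , a *] }  — shift
  I10: { [F → C F F .] }  — reduce
  I11: { [Y → , a . *] }  — shift
  I12: { [Y → , a * .] }  — reduce
  I13: { [C → * . Y], [Y → . , a *] }  — shift
  I14: { [F → * C . Y], [Y → . , a *] }  — shift
  I15: { [C → * Y .] }  — reduce
  I16: { [F → * C Y .] }  — reduce

Conflict in state I8:
  Shift-reduce conflict between [F → C , .] and [Y → , . a *]
So the grammar is NOT LR(0).

Answer: No. Shift-reduce conflict between [F → C , .] and [Y → , . a *]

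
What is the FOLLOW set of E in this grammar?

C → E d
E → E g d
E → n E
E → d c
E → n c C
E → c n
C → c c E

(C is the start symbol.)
{ $, 'd', 'g' }

To compute FOLLOW(E), find every occurrence of E on a right-hand side N → α E β: add FIRST(β) \ {ε}, and if β is empty or nullable also add FOLLOW(N). Iterate to a fixed point.

In C → E d: E is followed by d, add FIRST(d) \ {ε} = { 'd' }
In E → E g d: E is followed by g d, add FIRST(g d) \ {ε} = { 'g' }
In E → n E: E is at the end; this adds FOLLOW(E) to itself — nothing new
In C → c c E: E is at the end, add FOLLOW(C)

The FOLLOW sets referred to above (computed the same way, to a fixed point):
  FOLLOW(C) = { $, 'd', 'g' }

Taking the union: FOLLOW(E) = { $, 'd', 'g' }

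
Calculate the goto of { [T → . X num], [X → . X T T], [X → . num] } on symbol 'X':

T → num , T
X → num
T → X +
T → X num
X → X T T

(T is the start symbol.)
{ [T → . X +], [T → . X num], [T → . num , T], [T → X . num], [X → . X T T], [X → . num], [X → X . T T] }

GOTO(I, 'X') = CLOSURE({ [A → αX.β] : [A → α.Xβ] ∈ I, X = 'X' })

Items with dot before 'X', with the dot advanced:
  [T → . X num] → [T → X . num]
  [X → . X T T] → [X → X . T T]
Closure of the advanced items:
  [X → X . T T] has the dot before T: add [T → . num , T], [T → . X +], [T → . X num]
  [T → . X +] has the dot before X: add [X → . num], [X → . X T T]

GOTO = { [T → . X +], [T → . X num], [T → . num , T], [T → X . num], [X → . X T T], [X → . num], [X → X . T T] }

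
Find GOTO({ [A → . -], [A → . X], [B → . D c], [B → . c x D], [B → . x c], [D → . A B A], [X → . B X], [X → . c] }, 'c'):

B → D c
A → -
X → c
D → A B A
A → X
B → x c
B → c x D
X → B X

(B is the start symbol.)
{ [B → c . x D], [X → c .] }

GOTO(I, 'c') = CLOSURE({ [A → αX.β] : [A → α.Xβ] ∈ I, X = 'c' })

Items with dot before 'c', with the dot advanced:
  [B → . c x D] → [B → c . x D]
  [X → . c] → [X → c .]
Closure adds nothing (no advanced item has the dot before a non-terminal).

GOTO = { [B → c . x D], [X → c .] }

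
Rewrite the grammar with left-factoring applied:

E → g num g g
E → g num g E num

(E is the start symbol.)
Left-factoring transforms A → αβ₁ | αβ₂ into A → αA' and A' → β₁ | β₂
(α is the longest common prefix among the alternatives). Repeat until
no nonterminal has two alternatives with a common prefix.

Round 1: E has alternatives sharing prefix 'g num g'. Introduce E': E → g num g E'
  Add: E' → g
  Add: E' → E num

No remaining common prefixes — done.

Resulting grammar:
E → g num g E'
E' → g
E' → E num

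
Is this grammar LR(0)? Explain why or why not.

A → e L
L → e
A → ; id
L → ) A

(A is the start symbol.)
A grammar is LR(0) if no state in the canonical LR(0) collection has:
  - both a shift item (dot before a terminal) and a complete item (shift-reduce conflict), or
  - two or more complete items (reduce-reduce conflict; the accept item [A' → A .] counts as a complete item here).

Augment with A' → A and build the canonical LR(0) collection (I0 = CLOSURE({[A' → . A]}), then GOTO on every symbol after a dot until no new states appear). It has 9 states:
  I0: { [A → . ; id], [A → . e L], [A' → . A] }  — shift
  I1: { [A → ; . id] }  — shift
  I2: { [A' → A .] }  — accept
  I3: { [A → e . L], [L → . ) A], [L → . e] }  — shift
  I4: { [A → . ; id], [A → . e L], [L → ) . A] }  — shift
  I5: { [A → e L .] }  — reduce
  I6: { [L → e .] }  — reduce
  I7: { [L → ) A .] }  — reduce
  I8: { [A → ; id .] }  — reduce

Every state is either a pure shift/goto state or contains exactly one complete item and nothing to shift — no conflicts. The grammar is LR(0).

Answer: Yes, the grammar is LR(0)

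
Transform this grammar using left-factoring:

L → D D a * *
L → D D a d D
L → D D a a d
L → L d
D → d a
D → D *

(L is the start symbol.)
Left-factoring transforms A → αβ₁ | αβ₂ into A → αA' and A' → β₁ | β₂
(α is the longest common prefix among the alternatives). Repeat until
no nonterminal has two alternatives with a common prefix.

Round 1: L has alternatives sharing prefix 'D D a'. Introduce L': L → D D a L'
  Add: L' → * *
  Add: L' → d D
  Add: L' → a d

No remaining common prefixes — done.

Resulting grammar:
L → D D a L'
L' → * *
L' → d D
L' → a d
L → L d
D → d a
D → D *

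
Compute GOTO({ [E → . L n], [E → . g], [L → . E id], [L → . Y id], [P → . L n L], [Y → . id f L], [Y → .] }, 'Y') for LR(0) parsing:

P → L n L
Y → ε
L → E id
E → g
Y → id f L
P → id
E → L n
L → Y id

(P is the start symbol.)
{ [L → Y . id] }

GOTO(I, 'Y') = CLOSURE({ [A → αX.β] : [A → α.Xβ] ∈ I, X = 'Y' })

Items with dot before 'Y', with the dot advanced:
  [L → . Y id] → [L → Y . id]
Closure adds nothing (no advanced item has the dot before a non-terminal).

GOTO = { [L → Y . id] }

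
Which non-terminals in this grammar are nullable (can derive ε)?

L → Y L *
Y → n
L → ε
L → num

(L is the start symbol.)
A non-terminal is nullable if it can derive ε (the empty string): either it has an ε-production, or it has a production whose right-hand side consists entirely of nullable non-terminals.

ε-productions: L → ε
So L is immediately nullable.
No further non-terminal can be added: every production for the remaining non-terminals contains a terminal or a non-nullable non-terminal.
Nullable = { 'L' }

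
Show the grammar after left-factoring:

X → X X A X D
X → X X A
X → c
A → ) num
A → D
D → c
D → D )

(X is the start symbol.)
Left-factoring transforms A → αβ₁ | αβ₂ into A → αA' and A' → β₁ | β₂
(α is the longest common prefix among the alternatives). Repeat until
no nonterminal has two alternatives with a common prefix.

Round 1: X has alternatives sharing prefix 'X X A'. Introduce X': X → X X A X'
  Add: X' → X D
  Add: X' → ε

No remaining common prefixes — done.

Resulting grammar:
X → X X A X'
X' → X D
X' → ε
X → c
A → ) num
A → D
D → c
D → D )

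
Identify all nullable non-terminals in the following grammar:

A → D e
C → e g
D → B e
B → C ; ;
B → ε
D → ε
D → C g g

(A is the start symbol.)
A non-terminal is nullable if it can derive ε (the empty string): either it has an ε-production, or it has a production whose right-hand side consists entirely of nullable non-terminals.

ε-productions: B → ε, D → ε
So B, D are immediately nullable.
No further non-terminal can be added: every production for the remaining non-terminals contains a terminal or a non-nullable non-terminal.
Nullable = { 'B', 'D' }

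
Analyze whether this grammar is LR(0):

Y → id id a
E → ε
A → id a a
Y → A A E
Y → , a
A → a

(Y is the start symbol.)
Yes, the grammar is LR(0)

Augment with Y' → Y and build the canonical LR(0) collection (I0 = CLOSURE({[Y' → . Y]}), then GOTO on every symbol after a dot until no new states appear). It has 14 states:
  I0: { [A → . a], [A → . id a a], [Y → . , a], [Y → . A A E], [Y → . id id a], [Y' → . Y] }  — shift
  I1: { [Y → , . a] }  — shift
  I2: { [A → . a], [A → . id a a], [Y → A . A E] }  — shift
  I3: { [Y' → Y .] }  — accept
  I4: { [A → a .] }  — reduce
  I5: { [A → id . a a], [Y → id . id a] }  — shift
  I6: { [A → id a . a] }  — shift
  I7: { [Y → id id . a] }  — shift
  I8: { [Y → id id a .] }  — reduce
  I9: { [A → id a a .] }  — reduce
  I10: { [E → .], [Y → A A . E] }  — reduce
  I11: { [A → id . a a] }  — shift
  I12: { [Y → A A E .] }  — reduce
  I13: { [Y → , a .] }  — reduce

Every state is either a pure shift/goto state or contains exactly one complete item and nothing to shift — no conflicts. The grammar is LR(0).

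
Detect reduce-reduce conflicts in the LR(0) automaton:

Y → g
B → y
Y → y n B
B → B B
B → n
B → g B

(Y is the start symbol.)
No reduce-reduce conflicts

Augment with Y' → Y and build the canonical LR(0) collection (I0 = CLOSURE({[Y' → . Y]}), then GOTO on every symbol after a dot until no new states appear). It has 11 states:
  I0: { [Y → . g], [Y → . y n B], [Y' → . Y] }  — shift
  I1: { [Y' → Y .] }  — accept
  I2: { [Y → g .] }  — reduce
  I3: { [Y → y . n B] }  — shift
  I4: { [B → . B B], [B → . g B], [B → . n], [B → . y], [Y → y n . B] }  — shift
  I5: { [B → . B B], [B → . g B], [B → . n], [B → . y], [B → B . B], [Y → y n B .] }  — shift, reduce
  I6: { [B → . B B], [B → . g B], [B → . n], [B → . y], [B → g . B] }  — shift
  I7: { [B → n .] }  — reduce
  I8: { [B → y .] }  — reduce
  I9: { [B → . B B], [B → . g B], [B → . n], [B → . y], [B → B . B], [B → g B .] }  — shift, reduce
  I10: { [B → . B B], [B → . g B], [B → . n], [B → . y], [B → B . B], [B → B B .] }  — shift, reduce

No state contains more than one complete item.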